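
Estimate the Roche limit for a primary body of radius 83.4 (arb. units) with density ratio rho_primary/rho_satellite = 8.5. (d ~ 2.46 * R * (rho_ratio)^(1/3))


d_Roche = 2.46 * 83.4 * 8.5^(1/3) = 418.7043

418.7043


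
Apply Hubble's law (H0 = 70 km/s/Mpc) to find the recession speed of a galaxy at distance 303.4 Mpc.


v = H0 * d = 70 * 303.4 = 21238.0

21238.0 km/s


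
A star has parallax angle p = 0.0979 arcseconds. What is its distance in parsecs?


d = 1/p = 1/0.0979 = 10.2145

10.2145 pc


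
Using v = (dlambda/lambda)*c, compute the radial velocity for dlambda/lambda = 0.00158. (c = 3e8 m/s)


v = (dlambda/lambda) * c = 0.00158 * 3e8 = 474000.0

474000.0 m/s


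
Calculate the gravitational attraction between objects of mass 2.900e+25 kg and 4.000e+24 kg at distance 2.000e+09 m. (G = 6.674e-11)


F = G*m1*m2/r^2 = 6.674e-11 * 2.900e+25 * 4.000e+24 / (2.000e+09)^2 = 6.674e-11 * 1.160e+50 / 4.000e+18 = 1.935e+21

1.935e+21 N


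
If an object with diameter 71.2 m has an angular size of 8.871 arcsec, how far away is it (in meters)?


D = size / theta_rad, theta_rad = 8.871 * pi/(180*3600) = 4.301e-05, D = 1.656e+06

1.656e+06 m


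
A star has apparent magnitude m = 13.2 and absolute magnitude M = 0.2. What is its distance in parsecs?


d = 10^((m - M + 5)/5) = 10^((13.2 - 0.2 + 5)/5) = 3981.0717

3981.0717 pc


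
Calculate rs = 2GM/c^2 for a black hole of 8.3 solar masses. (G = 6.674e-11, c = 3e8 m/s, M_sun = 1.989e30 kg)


M = 8.3 * 1.989e30 kg = 1.65087e+31 kg. rs = 2GM/c^2 = 2 * 6.674e-11 * 1.65087e+31 / (3e8)^2 = 24484.2364

24484.2364 m


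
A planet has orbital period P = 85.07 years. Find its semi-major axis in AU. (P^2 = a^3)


a = P^(2/3) = 85.07^(2/3) = 19.3427

19.3427 AU


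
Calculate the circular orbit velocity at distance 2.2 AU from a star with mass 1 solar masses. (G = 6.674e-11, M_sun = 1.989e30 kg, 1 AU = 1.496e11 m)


v = sqrt(GM/r) = sqrt(6.674e-11 * 1.989e+30 / 3.291e+11) = 20083.2205

20083.2205 m/s


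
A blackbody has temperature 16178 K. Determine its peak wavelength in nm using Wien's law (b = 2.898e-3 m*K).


lam_max = b / T = 2.898e-3 / 16178 = 1.791e-07 m = 179.1322 nm

179.1322 nm


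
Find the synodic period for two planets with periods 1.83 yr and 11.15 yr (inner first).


1/P_syn = |1/P1 - 1/P2| = |1/1.83 - 1/11.15| => P_syn = 2.1893

2.1893 years


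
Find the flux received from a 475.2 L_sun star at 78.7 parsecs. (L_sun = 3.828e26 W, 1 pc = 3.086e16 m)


F = L / (4*pi*d^2) = 1.819e+29 / (4*pi*(2.429e+18)^2) = 2.454e-09

2.454e-09 W/m^2


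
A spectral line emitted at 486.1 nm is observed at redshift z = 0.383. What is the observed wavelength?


lam_obs = lam_emit * (1 + z) = 486.1 * (1 + 0.383) = 672.2763

672.2763 nm


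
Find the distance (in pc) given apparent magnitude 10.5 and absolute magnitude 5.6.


d = 10^((m - M + 5)/5) = 10^((10.5 - 5.6 + 5)/5) = 95.4993

95.4993 pc


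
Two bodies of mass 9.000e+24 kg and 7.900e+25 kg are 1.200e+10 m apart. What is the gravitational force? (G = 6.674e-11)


F = G*m1*m2/r^2 = 6.674e-11 * 9.000e+24 * 7.900e+25 / (1.200e+10)^2 = 6.674e-11 * 7.110e+50 / 1.440e+20 = 3.295e+20

3.295e+20 N


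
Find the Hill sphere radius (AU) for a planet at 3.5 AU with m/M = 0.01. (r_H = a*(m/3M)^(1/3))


r_H = a * (m/3M)^(1/3) = 3.5 * (0.01/3)^(1/3) = 0.5228

0.5228 AU


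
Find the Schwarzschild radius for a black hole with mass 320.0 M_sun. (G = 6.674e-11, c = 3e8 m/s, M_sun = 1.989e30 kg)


M = 320.0 * 1.989e30 kg = 6.3648e+32 kg. rs = 2GM/c^2 = 2 * 6.674e-11 * 6.3648e+32 / (3e8)^2 = 943970.56

943970.56 m


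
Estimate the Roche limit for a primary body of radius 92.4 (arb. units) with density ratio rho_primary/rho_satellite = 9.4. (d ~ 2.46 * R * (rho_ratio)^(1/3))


d_Roche = 2.46 * 92.4 * 9.4^(1/3) = 479.7147

479.7147


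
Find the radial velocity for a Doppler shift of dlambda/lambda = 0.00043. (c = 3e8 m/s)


v = (dlambda/lambda) * c = 0.00043 * 3e8 = 129000.0

129000.0 m/s


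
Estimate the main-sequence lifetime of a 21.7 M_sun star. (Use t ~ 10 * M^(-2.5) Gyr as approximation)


t = 10 * M^(-2.5) = 10 * 21.7^(-2.5) = 0.0046

0.0046 Gyr


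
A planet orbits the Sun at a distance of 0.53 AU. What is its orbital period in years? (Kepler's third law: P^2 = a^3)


P = a^(3/2) = 0.53^1.5 = 0.3858

0.3858 years


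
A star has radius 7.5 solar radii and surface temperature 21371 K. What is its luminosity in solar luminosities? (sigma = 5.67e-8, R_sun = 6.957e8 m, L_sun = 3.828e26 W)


R = 7.5 * 6.957e8 m = 5.21775e+09 m. L = 4*pi*R^2*sigma*T^4 = 4*pi*(5.21775e+09)^2 * 5.67e-8 * 21371^4 = 4.046307031e+30 W. L/L_sun = 4.046307031e+30 / 3.828e26 = 10570.29

10570.29 L_sun


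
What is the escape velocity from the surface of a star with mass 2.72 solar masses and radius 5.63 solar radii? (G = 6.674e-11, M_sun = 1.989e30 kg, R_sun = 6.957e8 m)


M = 2.72 * 1.989e30 kg = 5.41008e+30 kg; R = 5.63 * 6.957e8 m = 3.916791e+09 m. v_esc = sqrt(2GM/R) = sqrt(2 * 6.674e-11 * 5.41008e+30 / 3.916791e+09) = 429382.8986

429382.8986 m/s


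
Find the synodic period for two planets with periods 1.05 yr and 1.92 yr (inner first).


1/P_syn = |1/P1 - 1/P2| = |1/1.05 - 1/1.92| => P_syn = 2.3172

2.3172 years


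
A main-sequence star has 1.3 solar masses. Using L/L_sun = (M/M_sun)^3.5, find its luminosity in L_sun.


L/L_sun = (M/M_sun)^3.5 = 1.3^3.5 = 2.505

2.505 L_sun


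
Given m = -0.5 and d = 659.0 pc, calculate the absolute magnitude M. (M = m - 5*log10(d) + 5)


M = m - 5*log10(d) + 5 = -0.5 - 5*log10(659.0) + 5 = -9.5944

-9.5944


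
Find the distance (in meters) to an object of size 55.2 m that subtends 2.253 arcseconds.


D = size / theta_rad, theta_rad = 2.253 * pi/(180*3600) = 1.092e-05, D = 5.054e+06

5.054e+06 m


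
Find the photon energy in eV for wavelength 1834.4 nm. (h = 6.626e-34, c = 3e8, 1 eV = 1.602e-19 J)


E = hc/lambda = 6.626e-34 * 3e8 / 1.834e-06 = 1.084e-19 J = 0.6764 eV

0.6764 eV


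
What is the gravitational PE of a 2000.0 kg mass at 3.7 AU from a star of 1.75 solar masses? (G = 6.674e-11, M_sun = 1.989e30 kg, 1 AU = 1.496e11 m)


M = 1.75 * 1.989e30 kg = 3.48075e+30 kg; r = 3.7 AU * 1.496e11 m/AU = 5.5352e+11 m. U = -GM*m/r = -(6.674e-11 * 3.48075e+30 * 2000.0) / 5.5352e+11 = -8.394e+11

-8.394e+11 J


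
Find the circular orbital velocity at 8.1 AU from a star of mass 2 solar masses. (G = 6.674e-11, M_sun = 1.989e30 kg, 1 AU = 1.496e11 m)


v = sqrt(GM/r) = sqrt(6.674e-11 * 3.978e+30 / 1.212e+12) = 14801.8904

14801.8904 m/s


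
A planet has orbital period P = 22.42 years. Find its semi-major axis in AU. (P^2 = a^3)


a = P^(2/3) = 22.42^(2/3) = 7.951

7.951 AU


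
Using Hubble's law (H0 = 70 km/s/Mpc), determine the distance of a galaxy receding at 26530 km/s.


d = v / H0 = 26530 / 70 = 379.0

379.0 Mpc


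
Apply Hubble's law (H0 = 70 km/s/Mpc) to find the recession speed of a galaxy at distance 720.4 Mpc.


v = H0 * d = 70 * 720.4 = 50428.0

50428.0 km/s


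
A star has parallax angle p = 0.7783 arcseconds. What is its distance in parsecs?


d = 1/p = 1/0.7783 = 1.2849

1.2849 pc


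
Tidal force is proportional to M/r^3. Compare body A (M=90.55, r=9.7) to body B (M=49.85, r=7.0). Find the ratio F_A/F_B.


Ratio = (M1/r1^3) / (M2/r2^3) = (90.55/9.7^3) / (49.85/7.0^3) = 0.6827

0.6827


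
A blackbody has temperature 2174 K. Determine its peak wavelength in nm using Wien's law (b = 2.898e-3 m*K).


lam_max = b / T = 2.898e-3 / 2174 = 1.333e-06 m = 1333.0267 nm

1333.0267 nm


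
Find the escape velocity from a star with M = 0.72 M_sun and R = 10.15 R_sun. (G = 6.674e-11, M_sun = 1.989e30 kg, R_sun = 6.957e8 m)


M = 0.72 * 1.989e30 kg = 1.43208e+30 kg; R = 10.15 * 6.957e8 m = 7.061355e+09 m. v_esc = sqrt(2GM/R) = sqrt(2 * 6.674e-11 * 1.43208e+30 / 7.061355e+09) = 164530.9919

164530.9919 m/s


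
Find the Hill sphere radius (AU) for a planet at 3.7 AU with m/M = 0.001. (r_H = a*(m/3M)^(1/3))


r_H = a * (m/3M)^(1/3) = 3.7 * (0.001/3)^(1/3) = 0.2565

0.2565 AU


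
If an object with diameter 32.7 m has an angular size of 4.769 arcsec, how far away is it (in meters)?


D = size / theta_rad, theta_rad = 4.769 * pi/(180*3600) = 2.312e-05, D = 1.414e+06

1.414e+06 m


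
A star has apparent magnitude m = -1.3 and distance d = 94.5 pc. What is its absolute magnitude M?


M = m - 5*log10(d) + 5 = -1.3 - 5*log10(94.5) + 5 = -6.1772

-6.1772


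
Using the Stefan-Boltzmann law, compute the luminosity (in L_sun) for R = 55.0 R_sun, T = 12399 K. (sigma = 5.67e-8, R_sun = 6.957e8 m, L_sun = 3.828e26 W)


R = 55.0 * 6.957e8 m = 3.82635e+10 m. L = 4*pi*R^2*sigma*T^4 = 4*pi*(3.82635e+10)^2 * 5.67e-8 * 12399^4 = 2.465522378e+31 W. L/L_sun = 2.465522378e+31 / 3.828e26 = 64407.5856

64407.5856 L_sun


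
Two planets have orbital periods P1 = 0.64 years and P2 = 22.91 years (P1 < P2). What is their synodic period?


1/P_syn = |1/P1 - 1/P2| = |1/0.64 - 1/22.91| => P_syn = 0.6584

0.6584 years


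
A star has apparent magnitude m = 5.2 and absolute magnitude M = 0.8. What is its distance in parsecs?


d = 10^((m - M + 5)/5) = 10^((5.2 - 0.8 + 5)/5) = 75.8578

75.8578 pc


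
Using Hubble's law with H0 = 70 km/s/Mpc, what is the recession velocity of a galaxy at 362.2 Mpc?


v = H0 * d = 70 * 362.2 = 25354.0

25354.0 km/s


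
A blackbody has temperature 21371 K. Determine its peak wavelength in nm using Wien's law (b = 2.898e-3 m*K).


lam_max = b / T = 2.898e-3 / 21371 = 1.356e-07 m = 135.6043 nm

135.6043 nm


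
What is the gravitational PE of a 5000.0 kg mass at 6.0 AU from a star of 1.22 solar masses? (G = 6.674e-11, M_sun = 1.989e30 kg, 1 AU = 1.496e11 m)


M = 1.22 * 1.989e30 kg = 2.42658e+30 kg; r = 6.0 AU * 1.496e11 m/AU = 8.976e+11 m. U = -GM*m/r = -(6.674e-11 * 2.42658e+30 * 5000.0) / 8.976e+11 = -9.021e+11

-9.021e+11 J


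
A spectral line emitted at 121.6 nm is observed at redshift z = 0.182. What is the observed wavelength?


lam_obs = lam_emit * (1 + z) = 121.6 * (1 + 0.182) = 143.7312

143.7312 nm


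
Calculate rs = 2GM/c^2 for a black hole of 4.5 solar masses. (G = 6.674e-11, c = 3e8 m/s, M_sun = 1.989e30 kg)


M = 4.5 * 1.989e30 kg = 8.9505e+30 kg. rs = 2GM/c^2 = 2 * 6.674e-11 * 8.9505e+30 / (3e8)^2 = 13274.586

13274.586 m


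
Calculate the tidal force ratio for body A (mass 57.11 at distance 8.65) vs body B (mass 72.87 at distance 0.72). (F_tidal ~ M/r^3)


Ratio = (M1/r1^3) / (M2/r2^3) = (57.11/8.65^3) / (72.87/0.72^3) = 4.520e-04

4.520e-04


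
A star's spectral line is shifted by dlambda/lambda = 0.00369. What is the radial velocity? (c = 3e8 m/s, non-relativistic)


v = (dlambda/lambda) * c = 0.00369 * 3e8 = 1.107e+06

1.107e+06 m/s


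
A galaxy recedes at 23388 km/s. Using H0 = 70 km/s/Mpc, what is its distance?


d = v / H0 = 23388 / 70 = 334.1143

334.1143 Mpc


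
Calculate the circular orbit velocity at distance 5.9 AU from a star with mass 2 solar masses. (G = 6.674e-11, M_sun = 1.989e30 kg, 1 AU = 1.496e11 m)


v = sqrt(GM/r) = sqrt(6.674e-11 * 3.978e+30 / 8.826e+11) = 17343.3779

17343.3779 m/s


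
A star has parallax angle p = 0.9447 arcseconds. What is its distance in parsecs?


d = 1/p = 1/0.9447 = 1.0585

1.0585 pc


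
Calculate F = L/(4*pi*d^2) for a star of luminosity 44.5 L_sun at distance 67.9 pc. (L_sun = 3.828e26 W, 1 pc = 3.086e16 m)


F = L / (4*pi*d^2) = 1.703e+28 / (4*pi*(2.095e+18)^2) = 3.087e-10

3.087e-10 W/m^2


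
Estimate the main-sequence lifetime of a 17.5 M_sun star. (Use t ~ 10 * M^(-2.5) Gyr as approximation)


t = 10 * M^(-2.5) = 10 * 17.5^(-2.5) = 0.0078

0.0078 Gyr


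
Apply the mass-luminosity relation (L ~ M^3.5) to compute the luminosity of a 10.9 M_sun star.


L/L_sun = (M/M_sun)^3.5 = 10.9^3.5 = 4275.5574

4275.5574 L_sun


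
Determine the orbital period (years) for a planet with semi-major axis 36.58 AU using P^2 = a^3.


P = a^(3/2) = 36.58^1.5 = 221.241

221.241 years


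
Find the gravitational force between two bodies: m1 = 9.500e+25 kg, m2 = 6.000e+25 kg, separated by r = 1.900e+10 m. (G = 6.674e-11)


F = G*m1*m2/r^2 = 6.674e-11 * 9.500e+25 * 6.000e+25 / (1.900e+10)^2 = 6.674e-11 * 5.700e+51 / 3.610e+20 = 1.054e+21

1.054e+21 N


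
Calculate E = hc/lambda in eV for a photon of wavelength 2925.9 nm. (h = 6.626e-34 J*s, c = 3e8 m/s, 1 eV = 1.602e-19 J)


E = hc/lambda = 6.626e-34 * 3e8 / 2.926e-06 = 6.794e-20 J = 0.4241 eV

0.4241 eV


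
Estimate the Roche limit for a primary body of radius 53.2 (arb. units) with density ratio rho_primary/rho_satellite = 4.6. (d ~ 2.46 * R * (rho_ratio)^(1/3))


d_Roche = 2.46 * 53.2 * 4.6^(1/3) = 217.6537

217.6537


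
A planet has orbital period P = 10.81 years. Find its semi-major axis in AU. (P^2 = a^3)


a = P^(2/3) = 10.81^(2/3) = 4.889

4.889 AU


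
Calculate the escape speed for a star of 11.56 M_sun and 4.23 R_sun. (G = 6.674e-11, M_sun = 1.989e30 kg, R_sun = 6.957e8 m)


M = 11.56 * 1.989e30 kg = 2.299284e+31 kg; R = 4.23 * 6.957e8 m = 2.942811e+09 m. v_esc = sqrt(2GM/R) = sqrt(2 * 6.674e-11 * 2.299284e+31 / 2.942811e+09) = 1.021e+06

1.021e+06 m/s


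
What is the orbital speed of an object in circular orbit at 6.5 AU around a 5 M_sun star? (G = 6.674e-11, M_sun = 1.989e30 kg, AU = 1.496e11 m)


v = sqrt(GM/r) = sqrt(6.674e-11 * 9.945e+30 / 9.724e+11) = 26126.0059

26126.0059 m/s


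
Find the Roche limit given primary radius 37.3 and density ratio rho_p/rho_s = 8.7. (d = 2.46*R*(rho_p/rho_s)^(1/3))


d_Roche = 2.46 * 37.3 * 8.7^(1/3) = 188.7196

188.7196


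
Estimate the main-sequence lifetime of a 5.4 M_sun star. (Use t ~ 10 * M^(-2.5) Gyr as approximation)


t = 10 * M^(-2.5) = 10 * 5.4^(-2.5) = 0.1476

0.1476 Gyr


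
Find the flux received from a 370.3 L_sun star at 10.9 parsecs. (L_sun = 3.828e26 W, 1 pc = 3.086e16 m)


F = L / (4*pi*d^2) = 1.418e+29 / (4*pi*(3.364e+17)^2) = 9.969e-08

9.969e-08 W/m^2


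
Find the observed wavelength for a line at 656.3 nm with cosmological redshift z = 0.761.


lam_obs = lam_emit * (1 + z) = 656.3 * (1 + 0.761) = 1155.7443

1155.7443 nm


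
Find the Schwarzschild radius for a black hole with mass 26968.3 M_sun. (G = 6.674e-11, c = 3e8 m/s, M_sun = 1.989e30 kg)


M = 26968.3 * 1.989e30 kg = 5.36399487e+34 kg. rs = 2GM/c^2 = 2 * 6.674e-11 * 5.36399487e+34 / (3e8)^2 = 7.955e+07

7.955e+07 m


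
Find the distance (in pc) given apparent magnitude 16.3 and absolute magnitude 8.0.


d = 10^((m - M + 5)/5) = 10^((16.3 - 8.0 + 5)/5) = 457.0882

457.0882 pc


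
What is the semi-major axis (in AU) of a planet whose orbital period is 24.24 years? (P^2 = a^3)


a = P^(2/3) = 24.24^(2/3) = 8.3757

8.3757 AU


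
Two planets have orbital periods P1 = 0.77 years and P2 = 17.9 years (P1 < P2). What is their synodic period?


1/P_syn = |1/P1 - 1/P2| = |1/0.77 - 1/17.9| => P_syn = 0.8046

0.8046 years


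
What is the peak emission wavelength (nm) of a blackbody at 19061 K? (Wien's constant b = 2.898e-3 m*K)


lam_max = b / T = 2.898e-3 / 19061 = 1.520e-07 m = 152.0382 nm

152.0382 nm


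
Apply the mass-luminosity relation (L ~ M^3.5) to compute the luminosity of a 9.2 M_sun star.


L/L_sun = (M/M_sun)^3.5 = 9.2^3.5 = 2361.8776

2361.8776 L_sun


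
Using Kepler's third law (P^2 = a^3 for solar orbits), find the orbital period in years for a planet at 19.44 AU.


P = a^(3/2) = 19.44^1.5 = 85.7125

85.7125 years


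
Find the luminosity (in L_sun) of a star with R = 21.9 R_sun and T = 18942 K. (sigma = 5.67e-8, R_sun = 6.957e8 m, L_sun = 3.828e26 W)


R = 21.9 * 6.957e8 m = 1.523583e+10 m. L = 4*pi*R^2*sigma*T^4 = 4*pi*(1.523583e+10)^2 * 5.67e-8 * 18942^4 = 2.129258984e+31 W. L/L_sun = 2.129258984e+31 / 3.828e26 = 55623.2755

55623.2755 L_sun


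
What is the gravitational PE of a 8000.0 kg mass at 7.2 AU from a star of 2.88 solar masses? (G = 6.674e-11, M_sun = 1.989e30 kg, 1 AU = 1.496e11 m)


M = 2.88 * 1.989e30 kg = 5.72832e+30 kg; r = 7.2 AU * 1.496e11 m/AU = 1.07712e+12 m. U = -GM*m/r = -(6.674e-11 * 5.72832e+30 * 8000.0) / 1.07712e+12 = -2.839e+12

-2.839e+12 J


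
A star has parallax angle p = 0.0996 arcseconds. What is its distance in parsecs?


d = 1/p = 1/0.0996 = 10.0402

10.0402 pc


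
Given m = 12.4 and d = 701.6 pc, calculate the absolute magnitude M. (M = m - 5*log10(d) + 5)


M = m - 5*log10(d) + 5 = 12.4 - 5*log10(701.6) + 5 = 3.1696

3.1696


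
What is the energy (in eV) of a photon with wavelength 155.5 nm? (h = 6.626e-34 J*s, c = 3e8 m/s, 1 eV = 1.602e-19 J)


E = hc/lambda = 6.626e-34 * 3e8 / 1.555e-07 = 1.278e-18 J = 7.9796 eV

7.9796 eV


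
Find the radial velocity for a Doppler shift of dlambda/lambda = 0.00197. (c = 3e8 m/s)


v = (dlambda/lambda) * c = 0.00197 * 3e8 = 591000.0

591000.0 m/s


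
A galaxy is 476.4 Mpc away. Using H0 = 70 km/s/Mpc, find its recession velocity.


v = H0 * d = 70 * 476.4 = 33348.0

33348.0 km/s


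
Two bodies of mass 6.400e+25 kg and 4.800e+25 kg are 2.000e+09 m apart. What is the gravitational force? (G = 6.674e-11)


F = G*m1*m2/r^2 = 6.674e-11 * 6.400e+25 * 4.800e+25 / (2.000e+09)^2 = 6.674e-11 * 3.072e+51 / 4.000e+18 = 5.126e+22

5.126e+22 N


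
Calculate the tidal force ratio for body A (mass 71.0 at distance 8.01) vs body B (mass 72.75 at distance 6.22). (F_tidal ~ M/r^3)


Ratio = (M1/r1^3) / (M2/r2^3) = (71.0/8.01^3) / (72.75/6.22^3) = 0.457

0.457


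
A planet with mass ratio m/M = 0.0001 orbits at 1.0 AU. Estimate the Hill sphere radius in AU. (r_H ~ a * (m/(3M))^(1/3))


r_H = a * (m/3M)^(1/3) = 1.0 * (0.0001/3)^(1/3) = 0.0322

0.0322 AU


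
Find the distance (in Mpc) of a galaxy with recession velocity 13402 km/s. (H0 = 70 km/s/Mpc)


d = v / H0 = 13402 / 70 = 191.4571

191.4571 Mpc


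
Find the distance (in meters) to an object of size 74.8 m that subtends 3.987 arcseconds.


D = size / theta_rad, theta_rad = 3.987 * pi/(180*3600) = 1.933e-05, D = 3.870e+06

3.870e+06 m


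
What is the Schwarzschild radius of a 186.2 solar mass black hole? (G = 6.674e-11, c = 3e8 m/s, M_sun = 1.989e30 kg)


M = 186.2 * 1.989e30 kg = 3.703518e+32 kg. rs = 2GM/c^2 = 2 * 6.674e-11 * 3.703518e+32 / (3e8)^2 = 549272.8696

549272.8696 m


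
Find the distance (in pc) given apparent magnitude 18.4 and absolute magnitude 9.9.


d = 10^((m - M + 5)/5) = 10^((18.4 - 9.9 + 5)/5) = 501.1872

501.1872 pc


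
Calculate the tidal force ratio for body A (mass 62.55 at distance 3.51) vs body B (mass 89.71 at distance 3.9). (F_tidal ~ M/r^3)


Ratio = (M1/r1^3) / (M2/r2^3) = (62.55/3.51^3) / (89.71/3.9^3) = 0.9564

0.9564


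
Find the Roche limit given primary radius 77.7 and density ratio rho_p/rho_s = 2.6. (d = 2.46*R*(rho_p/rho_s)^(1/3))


d_Roche = 2.46 * 77.7 * 2.6^(1/3) = 262.8334

262.8334


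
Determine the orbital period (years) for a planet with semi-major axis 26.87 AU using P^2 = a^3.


P = a^(3/2) = 26.87^1.5 = 139.2841

139.2841 years


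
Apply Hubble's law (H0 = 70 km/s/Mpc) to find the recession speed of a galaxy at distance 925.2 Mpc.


v = H0 * d = 70 * 925.2 = 64764.0

64764.0 km/s


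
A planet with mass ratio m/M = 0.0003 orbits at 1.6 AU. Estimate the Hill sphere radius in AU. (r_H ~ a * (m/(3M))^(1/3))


r_H = a * (m/3M)^(1/3) = 1.6 * (0.0003/3)^(1/3) = 0.0743

0.0743 AU


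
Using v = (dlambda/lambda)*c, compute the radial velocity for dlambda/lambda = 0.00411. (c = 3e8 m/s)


v = (dlambda/lambda) * c = 0.00411 * 3e8 = 1.233e+06

1.233e+06 m/s


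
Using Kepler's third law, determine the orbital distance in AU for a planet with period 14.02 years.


a = P^(2/3) = 14.02^(2/3) = 5.8143

5.8143 AU


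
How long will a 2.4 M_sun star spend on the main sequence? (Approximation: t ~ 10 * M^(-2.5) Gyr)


t = 10 * M^(-2.5) = 10 * 2.4^(-2.5) = 1.1207

1.1207 Gyr


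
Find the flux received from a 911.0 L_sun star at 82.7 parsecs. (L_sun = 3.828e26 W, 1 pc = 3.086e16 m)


F = L / (4*pi*d^2) = 3.487e+29 / (4*pi*(2.552e+18)^2) = 4.261e-09

4.261e-09 W/m^2


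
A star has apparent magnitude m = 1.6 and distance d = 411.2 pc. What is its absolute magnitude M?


M = m - 5*log10(d) + 5 = 1.6 - 5*log10(411.2) + 5 = -6.4703

-6.4703


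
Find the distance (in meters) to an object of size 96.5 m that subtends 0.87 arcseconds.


D = size / theta_rad, theta_rad = 0.87 * pi/(180*3600) = 4.218e-06, D = 2.288e+07

2.288e+07 m


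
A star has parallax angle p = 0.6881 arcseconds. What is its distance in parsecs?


d = 1/p = 1/0.6881 = 1.4533

1.4533 pc


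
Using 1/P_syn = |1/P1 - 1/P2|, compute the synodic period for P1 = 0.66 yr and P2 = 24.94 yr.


1/P_syn = |1/P1 - 1/P2| = |1/0.66 - 1/24.94| => P_syn = 0.6779

0.6779 years


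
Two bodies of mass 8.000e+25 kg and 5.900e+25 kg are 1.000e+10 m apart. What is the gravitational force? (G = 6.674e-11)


F = G*m1*m2/r^2 = 6.674e-11 * 8.000e+25 * 5.900e+25 / (1.000e+10)^2 = 6.674e-11 * 4.720e+51 / 1.000e+20 = 3.150e+21

3.150e+21 N


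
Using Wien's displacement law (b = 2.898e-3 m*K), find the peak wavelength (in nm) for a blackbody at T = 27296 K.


lam_max = b / T = 2.898e-3 / 27296 = 1.062e-07 m = 106.1694 nm

106.1694 nm


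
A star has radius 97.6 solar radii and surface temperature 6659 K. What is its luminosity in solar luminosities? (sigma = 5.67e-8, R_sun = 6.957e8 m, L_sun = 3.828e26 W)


R = 97.6 * 6.957e8 m = 6.790032e+10 m. L = 4*pi*R^2*sigma*T^4 = 4*pi*(6.790032e+10)^2 * 5.67e-8 * 6659^4 = 6.459109164e+30 W. L/L_sun = 6.459109164e+30 / 3.828e26 = 16873.3259

16873.3259 L_sun


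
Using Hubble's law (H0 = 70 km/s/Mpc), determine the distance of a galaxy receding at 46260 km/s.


d = v / H0 = 46260 / 70 = 660.8571

660.8571 Mpc


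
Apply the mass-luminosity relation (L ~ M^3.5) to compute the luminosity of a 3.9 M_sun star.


L/L_sun = (M/M_sun)^3.5 = 3.9^3.5 = 117.1456

117.1456 L_sun


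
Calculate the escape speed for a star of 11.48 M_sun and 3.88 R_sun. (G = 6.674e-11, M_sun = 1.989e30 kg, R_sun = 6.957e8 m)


M = 11.48 * 1.989e30 kg = 2.283372e+31 kg; R = 3.88 * 6.957e8 m = 2.699316e+09 m. v_esc = sqrt(2GM/R) = sqrt(2 * 6.674e-11 * 2.283372e+31 / 2.699316e+09) = 1.063e+06

1.063e+06 m/s


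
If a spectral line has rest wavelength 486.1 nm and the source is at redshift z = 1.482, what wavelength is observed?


lam_obs = lam_emit * (1 + z) = 486.1 * (1 + 1.482) = 1206.5002

1206.5002 nm


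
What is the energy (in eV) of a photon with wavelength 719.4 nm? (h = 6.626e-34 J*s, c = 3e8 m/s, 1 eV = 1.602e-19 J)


E = hc/lambda = 6.626e-34 * 3e8 / 7.194e-07 = 2.763e-19 J = 1.7248 eV

1.7248 eV


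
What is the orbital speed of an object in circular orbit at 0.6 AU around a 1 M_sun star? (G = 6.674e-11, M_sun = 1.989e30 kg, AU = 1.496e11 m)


v = sqrt(GM/r) = sqrt(6.674e-11 * 1.989e+30 / 8.976e+10) = 38456.4393

38456.4393 m/s


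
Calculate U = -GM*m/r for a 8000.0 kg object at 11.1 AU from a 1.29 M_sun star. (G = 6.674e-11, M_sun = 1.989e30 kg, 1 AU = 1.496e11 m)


M = 1.29 * 1.989e30 kg = 2.56581e+30 kg; r = 11.1 AU * 1.496e11 m/AU = 1.66056e+12 m. U = -GM*m/r = -(6.674e-11 * 2.56581e+30 * 8000.0) / 1.66056e+12 = -8.250e+11

-8.250e+11 J


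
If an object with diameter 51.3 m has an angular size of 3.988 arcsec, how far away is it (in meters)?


D = size / theta_rad, theta_rad = 3.988 * pi/(180*3600) = 1.933e-05, D = 2.653e+06

2.653e+06 m


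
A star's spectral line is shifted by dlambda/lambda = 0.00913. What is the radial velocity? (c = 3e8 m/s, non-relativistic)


v = (dlambda/lambda) * c = 0.00913 * 3e8 = 2.739e+06

2.739e+06 m/s


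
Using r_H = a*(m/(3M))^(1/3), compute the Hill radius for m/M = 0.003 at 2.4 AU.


r_H = a * (m/3M)^(1/3) = 2.4 * (0.003/3)^(1/3) = 0.24

0.24 AU


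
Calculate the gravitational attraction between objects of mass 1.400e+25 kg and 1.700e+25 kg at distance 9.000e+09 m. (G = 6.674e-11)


F = G*m1*m2/r^2 = 6.674e-11 * 1.400e+25 * 1.700e+25 / (9.000e+09)^2 = 6.674e-11 * 2.380e+50 / 8.100e+19 = 1.961e+20

1.961e+20 N


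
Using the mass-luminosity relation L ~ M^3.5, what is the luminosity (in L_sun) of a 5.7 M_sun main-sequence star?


L/L_sun = (M/M_sun)^3.5 = 5.7^3.5 = 442.1422

442.1422 L_sun


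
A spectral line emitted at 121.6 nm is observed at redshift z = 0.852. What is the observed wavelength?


lam_obs = lam_emit * (1 + z) = 121.6 * (1 + 0.852) = 225.2032

225.2032 nm


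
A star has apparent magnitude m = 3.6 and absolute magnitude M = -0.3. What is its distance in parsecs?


d = 10^((m - M + 5)/5) = 10^((3.6 - -0.3 + 5)/5) = 60.256

60.256 pc


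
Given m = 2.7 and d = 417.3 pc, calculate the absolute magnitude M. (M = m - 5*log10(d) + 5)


M = m - 5*log10(d) + 5 = 2.7 - 5*log10(417.3) + 5 = -5.4022

-5.4022


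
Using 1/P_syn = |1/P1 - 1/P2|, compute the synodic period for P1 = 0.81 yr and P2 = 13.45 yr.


1/P_syn = |1/P1 - 1/P2| = |1/0.81 - 1/13.45| => P_syn = 0.8619

0.8619 years


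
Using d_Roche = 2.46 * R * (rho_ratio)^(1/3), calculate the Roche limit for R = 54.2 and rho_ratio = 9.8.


d_Roche = 2.46 * 54.2 * 9.8^(1/3) = 285.3271

285.3271


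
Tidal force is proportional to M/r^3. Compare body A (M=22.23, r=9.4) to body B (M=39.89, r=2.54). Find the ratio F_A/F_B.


Ratio = (M1/r1^3) / (M2/r2^3) = (22.23/9.4^3) / (39.89/2.54^3) = 0.011

0.011


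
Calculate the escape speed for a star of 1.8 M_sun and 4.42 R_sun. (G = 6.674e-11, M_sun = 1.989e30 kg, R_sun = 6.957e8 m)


M = 1.8 * 1.989e30 kg = 3.5802e+30 kg; R = 4.42 * 6.957e8 m = 3.074994e+09 m. v_esc = sqrt(2GM/R) = sqrt(2 * 6.674e-11 * 3.5802e+30 / 3.074994e+09) = 394220.8652

394220.8652 m/s


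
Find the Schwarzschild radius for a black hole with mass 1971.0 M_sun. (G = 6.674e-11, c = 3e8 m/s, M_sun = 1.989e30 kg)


M = 1971.0 * 1.989e30 kg = 3.920319e+33 kg. rs = 2GM/c^2 = 2 * 6.674e-11 * 3.920319e+33 / (3e8)^2 = 5.814e+06

5.814e+06 m


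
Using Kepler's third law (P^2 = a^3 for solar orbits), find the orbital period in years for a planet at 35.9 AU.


P = a^(3/2) = 35.9^1.5 = 215.1006

215.1006 years


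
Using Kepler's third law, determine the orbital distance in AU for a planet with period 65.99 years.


a = P^(2/3) = 65.99^(2/3) = 16.33

16.33 AU


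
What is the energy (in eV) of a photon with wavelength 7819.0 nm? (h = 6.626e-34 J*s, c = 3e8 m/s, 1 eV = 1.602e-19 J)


E = hc/lambda = 6.626e-34 * 3e8 / 7.819e-06 = 2.542e-20 J = 0.1587 eV

0.1587 eV


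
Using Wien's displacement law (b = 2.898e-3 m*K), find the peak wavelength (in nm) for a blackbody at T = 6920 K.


lam_max = b / T = 2.898e-3 / 6920 = 4.188e-07 m = 418.7861 nm

418.7861 nm


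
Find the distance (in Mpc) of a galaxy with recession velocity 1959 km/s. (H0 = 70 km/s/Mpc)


d = v / H0 = 1959 / 70 = 27.9857

27.9857 Mpc


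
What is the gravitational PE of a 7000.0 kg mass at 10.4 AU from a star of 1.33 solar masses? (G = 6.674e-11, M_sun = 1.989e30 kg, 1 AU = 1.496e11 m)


M = 1.33 * 1.989e30 kg = 2.64537e+30 kg; r = 10.4 AU * 1.496e11 m/AU = 1.55584e+12 m. U = -GM*m/r = -(6.674e-11 * 2.64537e+30 * 7000.0) / 1.55584e+12 = -7.943e+11

-7.943e+11 J


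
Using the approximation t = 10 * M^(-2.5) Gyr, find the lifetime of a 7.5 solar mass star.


t = 10 * M^(-2.5) = 10 * 7.5^(-2.5) = 0.0649

0.0649 Gyr


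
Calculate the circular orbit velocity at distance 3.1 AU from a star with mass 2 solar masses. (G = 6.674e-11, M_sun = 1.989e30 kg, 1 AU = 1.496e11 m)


v = sqrt(GM/r) = sqrt(6.674e-11 * 3.978e+30 / 4.638e+11) = 23926.482

23926.482 m/s


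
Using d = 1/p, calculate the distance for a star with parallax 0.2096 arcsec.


d = 1/p = 1/0.2096 = 4.771

4.771 pc


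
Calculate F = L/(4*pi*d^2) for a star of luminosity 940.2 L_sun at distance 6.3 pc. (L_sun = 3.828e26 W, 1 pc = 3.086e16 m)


F = L / (4*pi*d^2) = 3.599e+29 / (4*pi*(1.944e+17)^2) = 7.577e-07

7.577e-07 W/m^2


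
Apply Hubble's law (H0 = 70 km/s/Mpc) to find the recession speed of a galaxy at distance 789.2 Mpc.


v = H0 * d = 70 * 789.2 = 55244.0

55244.0 km/s


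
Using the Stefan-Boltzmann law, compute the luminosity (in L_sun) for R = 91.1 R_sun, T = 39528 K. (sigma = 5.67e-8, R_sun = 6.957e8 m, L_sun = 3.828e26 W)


R = 91.1 * 6.957e8 m = 6.337827e+10 m. L = 4*pi*R^2*sigma*T^4 = 4*pi*(6.337827e+10)^2 * 5.67e-8 * 39528^4 = 6.987037065e+33 W. L/L_sun = 6.987037065e+33 / 3.828e26 = 1.825e+07

1.825e+07 L_sun


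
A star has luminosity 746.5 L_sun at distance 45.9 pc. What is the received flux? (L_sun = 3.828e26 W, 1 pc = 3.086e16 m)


F = L / (4*pi*d^2) = 2.858e+29 / (4*pi*(1.416e+18)^2) = 1.133e-08

1.133e-08 W/m^2


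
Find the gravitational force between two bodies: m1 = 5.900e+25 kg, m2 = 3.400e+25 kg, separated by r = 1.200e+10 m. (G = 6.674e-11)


F = G*m1*m2/r^2 = 6.674e-11 * 5.900e+25 * 3.400e+25 / (1.200e+10)^2 = 6.674e-11 * 2.006e+51 / 1.440e+20 = 9.297e+20

9.297e+20 N


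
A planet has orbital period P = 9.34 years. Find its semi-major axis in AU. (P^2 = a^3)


a = P^(2/3) = 9.34^(2/3) = 4.435

4.435 AU


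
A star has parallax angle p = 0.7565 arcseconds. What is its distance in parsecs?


d = 1/p = 1/0.7565 = 1.3219

1.3219 pc


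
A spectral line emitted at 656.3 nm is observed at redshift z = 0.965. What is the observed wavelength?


lam_obs = lam_emit * (1 + z) = 656.3 * (1 + 0.965) = 1289.6295

1289.6295 nm


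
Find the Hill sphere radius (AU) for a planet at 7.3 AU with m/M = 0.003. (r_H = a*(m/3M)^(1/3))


r_H = a * (m/3M)^(1/3) = 7.3 * (0.003/3)^(1/3) = 0.73

0.73 AU


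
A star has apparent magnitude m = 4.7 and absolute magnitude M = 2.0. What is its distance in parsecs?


d = 10^((m - M + 5)/5) = 10^((4.7 - 2.0 + 5)/5) = 34.6737

34.6737 pc


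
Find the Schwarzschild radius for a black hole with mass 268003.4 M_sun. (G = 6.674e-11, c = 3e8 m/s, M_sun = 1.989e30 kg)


M = 268003.4 * 1.989e30 kg = 5.330587626e+35 kg. rs = 2GM/c^2 = 2 * 6.674e-11 * 5.330587626e+35 / (3e8)^2 = 7.906e+08

7.906e+08 m


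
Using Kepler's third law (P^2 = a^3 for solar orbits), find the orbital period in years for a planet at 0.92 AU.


P = a^(3/2) = 0.92^1.5 = 0.8824

0.8824 years


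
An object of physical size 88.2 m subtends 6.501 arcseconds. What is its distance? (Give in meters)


D = size / theta_rad, theta_rad = 6.501 * pi/(180*3600) = 3.152e-05, D = 2.798e+06

2.798e+06 m


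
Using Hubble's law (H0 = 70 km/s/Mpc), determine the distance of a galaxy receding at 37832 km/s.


d = v / H0 = 37832 / 70 = 540.4571

540.4571 Mpc


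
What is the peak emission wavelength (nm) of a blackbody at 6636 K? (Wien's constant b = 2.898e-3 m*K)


lam_max = b / T = 2.898e-3 / 6636 = 4.367e-07 m = 436.7089 nm

436.7089 nm


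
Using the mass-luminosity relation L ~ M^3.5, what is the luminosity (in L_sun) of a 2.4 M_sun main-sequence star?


L/L_sun = (M/M_sun)^3.5 = 2.4^3.5 = 21.416

21.416 L_sun


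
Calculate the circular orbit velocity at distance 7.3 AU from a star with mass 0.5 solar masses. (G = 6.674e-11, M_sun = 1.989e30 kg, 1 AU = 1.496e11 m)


v = sqrt(GM/r) = sqrt(6.674e-11 * 9.945e+29 / 1.092e+12) = 7795.9361

7795.9361 m/s


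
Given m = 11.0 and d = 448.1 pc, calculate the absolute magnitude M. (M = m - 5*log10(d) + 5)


M = m - 5*log10(d) + 5 = 11.0 - 5*log10(448.1) + 5 = 2.7431

2.7431


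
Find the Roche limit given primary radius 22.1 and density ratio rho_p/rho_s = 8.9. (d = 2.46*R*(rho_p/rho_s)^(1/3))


d_Roche = 2.46 * 22.1 * 8.9^(1/3) = 112.6654

112.6654


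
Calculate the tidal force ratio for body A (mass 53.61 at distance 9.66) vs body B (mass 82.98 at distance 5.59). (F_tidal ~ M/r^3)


Ratio = (M1/r1^3) / (M2/r2^3) = (53.61/9.66^3) / (82.98/5.59^3) = 0.1252

0.1252


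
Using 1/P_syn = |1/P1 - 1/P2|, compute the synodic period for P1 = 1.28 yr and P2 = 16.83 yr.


1/P_syn = |1/P1 - 1/P2| = |1/1.28 - 1/16.83| => P_syn = 1.3854

1.3854 years


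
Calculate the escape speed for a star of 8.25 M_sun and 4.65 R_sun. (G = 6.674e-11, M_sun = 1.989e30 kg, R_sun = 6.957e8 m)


M = 8.25 * 1.989e30 kg = 1.640925e+31 kg; R = 4.65 * 6.957e8 m = 3.235005e+09 m. v_esc = sqrt(2GM/R) = sqrt(2 * 6.674e-11 * 1.640925e+31 / 3.235005e+09) = 822839.2254

822839.2254 m/s


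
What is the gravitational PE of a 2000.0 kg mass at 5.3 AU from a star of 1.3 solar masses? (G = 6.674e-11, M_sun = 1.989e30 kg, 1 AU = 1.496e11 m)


M = 1.3 * 1.989e30 kg = 2.5857e+30 kg; r = 5.3 AU * 1.496e11 m/AU = 7.9288e+11 m. U = -GM*m/r = -(6.674e-11 * 2.5857e+30 * 2000.0) / 7.9288e+11 = -4.353e+11

-4.353e+11 J


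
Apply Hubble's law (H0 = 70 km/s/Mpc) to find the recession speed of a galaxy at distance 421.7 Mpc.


v = H0 * d = 70 * 421.7 = 29519.0

29519.0 km/s


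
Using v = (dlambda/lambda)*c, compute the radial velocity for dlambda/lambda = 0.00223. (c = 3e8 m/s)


v = (dlambda/lambda) * c = 0.00223 * 3e8 = 669000.0

669000.0 m/s


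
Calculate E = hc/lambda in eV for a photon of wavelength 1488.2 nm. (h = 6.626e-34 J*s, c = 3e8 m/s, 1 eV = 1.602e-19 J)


E = hc/lambda = 6.626e-34 * 3e8 / 1.488e-06 = 1.336e-19 J = 0.8338 eV

0.8338 eV


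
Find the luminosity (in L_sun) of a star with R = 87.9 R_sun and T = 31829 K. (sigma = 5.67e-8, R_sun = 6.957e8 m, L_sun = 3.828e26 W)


R = 87.9 * 6.957e8 m = 6.115203e+10 m. L = 4*pi*R^2*sigma*T^4 = 4*pi*(6.115203e+10)^2 * 5.67e-8 * 31829^4 = 2.734680895e+33 W. L/L_sun = 2.734680895e+33 / 3.828e26 = 7.144e+06

7.144e+06 L_sun


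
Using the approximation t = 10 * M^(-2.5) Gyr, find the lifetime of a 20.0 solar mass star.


t = 10 * M^(-2.5) = 10 * 20.0^(-2.5) = 0.0056

0.0056 Gyr


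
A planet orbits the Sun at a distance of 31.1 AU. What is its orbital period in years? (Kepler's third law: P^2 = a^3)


P = a^(3/2) = 31.1^1.5 = 173.4365

173.4365 years


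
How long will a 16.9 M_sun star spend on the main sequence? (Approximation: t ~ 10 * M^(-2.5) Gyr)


t = 10 * M^(-2.5) = 10 * 16.9^(-2.5) = 0.0085

0.0085 Gyr


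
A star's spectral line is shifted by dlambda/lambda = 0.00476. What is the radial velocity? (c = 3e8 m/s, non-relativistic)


v = (dlambda/lambda) * c = 0.00476 * 3e8 = 1.428e+06

1.428e+06 m/s


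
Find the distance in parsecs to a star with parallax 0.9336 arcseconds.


d = 1/p = 1/0.9336 = 1.0711

1.0711 pc


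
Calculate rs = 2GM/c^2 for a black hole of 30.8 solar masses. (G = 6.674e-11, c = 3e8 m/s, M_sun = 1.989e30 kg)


M = 30.8 * 1.989e30 kg = 6.12612e+31 kg. rs = 2GM/c^2 = 2 * 6.674e-11 * 6.12612e+31 / (3e8)^2 = 90857.1664

90857.1664 m


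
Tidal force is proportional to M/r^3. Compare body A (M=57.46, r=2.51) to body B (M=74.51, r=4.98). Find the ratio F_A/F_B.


Ratio = (M1/r1^3) / (M2/r2^3) = (57.46/2.51^3) / (74.51/4.98^3) = 6.0231

6.0231


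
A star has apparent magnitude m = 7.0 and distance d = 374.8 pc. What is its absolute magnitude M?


M = m - 5*log10(d) + 5 = 7.0 - 5*log10(374.8) + 5 = -0.869

-0.869


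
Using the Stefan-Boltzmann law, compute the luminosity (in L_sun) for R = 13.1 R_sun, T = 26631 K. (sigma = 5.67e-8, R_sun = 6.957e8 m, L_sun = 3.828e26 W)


R = 13.1 * 6.957e8 m = 9.11367e+09 m. L = 4*pi*R^2*sigma*T^4 = 4*pi*(9.11367e+09)^2 * 5.67e-8 * 26631^4 = 2.976661287e+31 W. L/L_sun = 2.976661287e+31 / 3.828e26 = 77760.2217

77760.2217 L_sun


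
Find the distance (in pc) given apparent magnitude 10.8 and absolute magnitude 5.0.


d = 10^((m - M + 5)/5) = 10^((10.8 - 5.0 + 5)/5) = 144.544

144.544 pc


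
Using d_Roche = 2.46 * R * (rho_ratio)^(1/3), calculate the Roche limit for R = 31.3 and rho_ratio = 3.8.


d_Roche = 2.46 * 31.3 * 3.8^(1/3) = 120.1547

120.1547


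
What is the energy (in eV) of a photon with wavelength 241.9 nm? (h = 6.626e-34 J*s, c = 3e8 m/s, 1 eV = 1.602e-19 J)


E = hc/lambda = 6.626e-34 * 3e8 / 2.419e-07 = 8.217e-19 J = 5.1295 eV

5.1295 eV


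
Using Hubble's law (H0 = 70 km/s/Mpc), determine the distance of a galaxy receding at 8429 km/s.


d = v / H0 = 8429 / 70 = 120.4143

120.4143 Mpc


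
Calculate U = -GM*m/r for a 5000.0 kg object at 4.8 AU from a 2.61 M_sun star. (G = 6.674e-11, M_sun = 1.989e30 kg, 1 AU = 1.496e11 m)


M = 2.61 * 1.989e30 kg = 5.19129e+30 kg; r = 4.8 AU * 1.496e11 m/AU = 7.1808e+11 m. U = -GM*m/r = -(6.674e-11 * 5.19129e+30 * 5000.0) / 7.1808e+11 = -2.412e+12

-2.412e+12 J


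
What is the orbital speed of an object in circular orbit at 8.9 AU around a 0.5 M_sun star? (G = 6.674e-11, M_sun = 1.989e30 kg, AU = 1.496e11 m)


v = sqrt(GM/r) = sqrt(6.674e-11 * 9.945e+29 / 1.331e+12) = 7060.4876

7060.4876 m/s


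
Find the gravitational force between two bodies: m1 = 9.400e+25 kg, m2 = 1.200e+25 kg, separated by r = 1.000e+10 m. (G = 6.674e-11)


F = G*m1*m2/r^2 = 6.674e-11 * 9.400e+25 * 1.200e+25 / (1.000e+10)^2 = 6.674e-11 * 1.128e+51 / 1.000e+20 = 7.528e+20

7.528e+20 N


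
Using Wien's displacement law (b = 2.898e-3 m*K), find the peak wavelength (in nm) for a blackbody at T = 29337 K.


lam_max = b / T = 2.898e-3 / 29337 = 9.878e-08 m = 98.7831 nm

98.7831 nm


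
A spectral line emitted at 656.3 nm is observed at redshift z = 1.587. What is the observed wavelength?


lam_obs = lam_emit * (1 + z) = 656.3 * (1 + 1.587) = 1697.8481

1697.8481 nm


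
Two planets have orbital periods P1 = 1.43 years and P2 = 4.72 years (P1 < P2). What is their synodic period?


1/P_syn = |1/P1 - 1/P2| = |1/1.43 - 1/4.72| => P_syn = 2.0516

2.0516 years


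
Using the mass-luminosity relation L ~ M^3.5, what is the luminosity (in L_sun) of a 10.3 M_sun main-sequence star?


L/L_sun = (M/M_sun)^3.5 = 10.3^3.5 = 3506.9558

3506.9558 L_sun


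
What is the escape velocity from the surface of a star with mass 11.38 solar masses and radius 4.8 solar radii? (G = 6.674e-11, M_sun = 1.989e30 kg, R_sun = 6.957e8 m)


M = 11.38 * 1.989e30 kg = 2.263482e+31 kg; R = 4.8 * 6.957e8 m = 3.33936e+09 m. v_esc = sqrt(2GM/R) = sqrt(2 * 6.674e-11 * 2.263482e+31 / 3.33936e+09) = 951185.0182

951185.0182 m/s


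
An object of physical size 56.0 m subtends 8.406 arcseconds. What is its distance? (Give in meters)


D = size / theta_rad, theta_rad = 8.406 * pi/(180*3600) = 4.075e-05, D = 1.374e+06

1.374e+06 m


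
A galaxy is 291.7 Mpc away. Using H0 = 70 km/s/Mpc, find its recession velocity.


v = H0 * d = 70 * 291.7 = 20419.0

20419.0 km/s


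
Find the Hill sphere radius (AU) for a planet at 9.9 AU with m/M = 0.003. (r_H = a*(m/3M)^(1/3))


r_H = a * (m/3M)^(1/3) = 9.9 * (0.003/3)^(1/3) = 0.99

0.99 AU


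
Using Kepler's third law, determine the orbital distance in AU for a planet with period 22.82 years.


a = P^(2/3) = 22.82^(2/3) = 8.0453

8.0453 AU


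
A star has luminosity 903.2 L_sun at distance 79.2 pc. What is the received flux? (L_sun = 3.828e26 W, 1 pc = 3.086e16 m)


F = L / (4*pi*d^2) = 3.457e+29 / (4*pi*(2.444e+18)^2) = 4.606e-09

4.606e-09 W/m^2


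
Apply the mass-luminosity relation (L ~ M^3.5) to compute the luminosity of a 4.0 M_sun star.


L/L_sun = (M/M_sun)^3.5 = 4.0^3.5 = 128.0

128.0 L_sun


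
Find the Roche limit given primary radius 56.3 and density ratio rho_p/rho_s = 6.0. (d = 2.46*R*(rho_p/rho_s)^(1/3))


d_Roche = 2.46 * 56.3 * 6.0^(1/3) = 251.6676

251.6676


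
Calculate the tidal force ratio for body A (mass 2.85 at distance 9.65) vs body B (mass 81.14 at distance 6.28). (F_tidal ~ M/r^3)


Ratio = (M1/r1^3) / (M2/r2^3) = (2.85/9.65^3) / (81.14/6.28^3) = 0.0097

0.0097
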